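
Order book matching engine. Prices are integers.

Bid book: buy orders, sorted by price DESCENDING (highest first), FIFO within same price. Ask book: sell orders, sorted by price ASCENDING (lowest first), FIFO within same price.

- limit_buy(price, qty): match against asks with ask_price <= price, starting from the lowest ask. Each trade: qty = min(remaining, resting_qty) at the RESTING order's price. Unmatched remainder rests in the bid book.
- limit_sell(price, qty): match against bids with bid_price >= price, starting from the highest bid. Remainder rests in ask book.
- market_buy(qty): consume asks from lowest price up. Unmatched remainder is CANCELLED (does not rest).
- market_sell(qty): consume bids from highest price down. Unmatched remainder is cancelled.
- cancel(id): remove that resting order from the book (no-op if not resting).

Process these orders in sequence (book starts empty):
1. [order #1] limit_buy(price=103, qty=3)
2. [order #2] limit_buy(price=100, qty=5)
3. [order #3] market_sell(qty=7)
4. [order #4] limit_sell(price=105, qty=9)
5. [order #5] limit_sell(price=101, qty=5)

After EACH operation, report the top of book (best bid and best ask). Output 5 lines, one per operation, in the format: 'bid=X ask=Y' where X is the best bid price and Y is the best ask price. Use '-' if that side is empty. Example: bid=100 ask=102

After op 1 [order #1] limit_buy(price=103, qty=3): fills=none; bids=[#1:3@103] asks=[-]
After op 2 [order #2] limit_buy(price=100, qty=5): fills=none; bids=[#1:3@103 #2:5@100] asks=[-]
After op 3 [order #3] market_sell(qty=7): fills=#1x#3:3@103 #2x#3:4@100; bids=[#2:1@100] asks=[-]
After op 4 [order #4] limit_sell(price=105, qty=9): fills=none; bids=[#2:1@100] asks=[#4:9@105]
After op 5 [order #5] limit_sell(price=101, qty=5): fills=none; bids=[#2:1@100] asks=[#5:5@101 #4:9@105]

Answer: bid=103 ask=-
bid=103 ask=-
bid=100 ask=-
bid=100 ask=105
bid=100 ask=101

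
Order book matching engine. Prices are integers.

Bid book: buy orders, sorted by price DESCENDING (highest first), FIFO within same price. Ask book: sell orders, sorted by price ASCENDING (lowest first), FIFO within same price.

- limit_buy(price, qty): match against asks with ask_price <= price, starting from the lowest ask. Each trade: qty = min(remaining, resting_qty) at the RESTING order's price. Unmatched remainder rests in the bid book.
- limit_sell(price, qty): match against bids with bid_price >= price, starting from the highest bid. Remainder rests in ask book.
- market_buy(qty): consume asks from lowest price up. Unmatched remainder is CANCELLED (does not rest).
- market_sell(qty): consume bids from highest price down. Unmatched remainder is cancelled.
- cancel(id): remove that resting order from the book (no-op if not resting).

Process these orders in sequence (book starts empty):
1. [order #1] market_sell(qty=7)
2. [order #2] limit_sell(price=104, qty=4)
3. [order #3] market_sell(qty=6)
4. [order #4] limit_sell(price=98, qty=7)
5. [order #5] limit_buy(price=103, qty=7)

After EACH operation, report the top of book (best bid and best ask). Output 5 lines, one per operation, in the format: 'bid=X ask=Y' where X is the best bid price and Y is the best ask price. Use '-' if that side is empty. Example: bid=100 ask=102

After op 1 [order #1] market_sell(qty=7): fills=none; bids=[-] asks=[-]
After op 2 [order #2] limit_sell(price=104, qty=4): fills=none; bids=[-] asks=[#2:4@104]
After op 3 [order #3] market_sell(qty=6): fills=none; bids=[-] asks=[#2:4@104]
After op 4 [order #4] limit_sell(price=98, qty=7): fills=none; bids=[-] asks=[#4:7@98 #2:4@104]
After op 5 [order #5] limit_buy(price=103, qty=7): fills=#5x#4:7@98; bids=[-] asks=[#2:4@104]

Answer: bid=- ask=-
bid=- ask=104
bid=- ask=104
bid=- ask=98
bid=- ask=104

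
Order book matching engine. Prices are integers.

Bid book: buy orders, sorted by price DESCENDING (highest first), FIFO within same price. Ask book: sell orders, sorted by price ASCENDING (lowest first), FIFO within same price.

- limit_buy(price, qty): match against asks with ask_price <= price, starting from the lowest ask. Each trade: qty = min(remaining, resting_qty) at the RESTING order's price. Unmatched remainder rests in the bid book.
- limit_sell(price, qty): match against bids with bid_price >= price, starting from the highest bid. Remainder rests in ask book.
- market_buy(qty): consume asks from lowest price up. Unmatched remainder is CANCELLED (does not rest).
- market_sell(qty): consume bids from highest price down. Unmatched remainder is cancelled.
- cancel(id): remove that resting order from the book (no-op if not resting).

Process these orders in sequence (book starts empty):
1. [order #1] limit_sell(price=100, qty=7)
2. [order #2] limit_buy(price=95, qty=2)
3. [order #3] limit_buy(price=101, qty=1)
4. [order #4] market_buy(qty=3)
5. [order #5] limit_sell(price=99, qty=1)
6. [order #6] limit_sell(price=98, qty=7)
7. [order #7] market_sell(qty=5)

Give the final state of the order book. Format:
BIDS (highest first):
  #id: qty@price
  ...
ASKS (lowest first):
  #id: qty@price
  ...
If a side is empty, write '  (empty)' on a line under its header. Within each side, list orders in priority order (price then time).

After op 1 [order #1] limit_sell(price=100, qty=7): fills=none; bids=[-] asks=[#1:7@100]
After op 2 [order #2] limit_buy(price=95, qty=2): fills=none; bids=[#2:2@95] asks=[#1:7@100]
After op 3 [order #3] limit_buy(price=101, qty=1): fills=#3x#1:1@100; bids=[#2:2@95] asks=[#1:6@100]
After op 4 [order #4] market_buy(qty=3): fills=#4x#1:3@100; bids=[#2:2@95] asks=[#1:3@100]
After op 5 [order #5] limit_sell(price=99, qty=1): fills=none; bids=[#2:2@95] asks=[#5:1@99 #1:3@100]
After op 6 [order #6] limit_sell(price=98, qty=7): fills=none; bids=[#2:2@95] asks=[#6:7@98 #5:1@99 #1:3@100]
After op 7 [order #7] market_sell(qty=5): fills=#2x#7:2@95; bids=[-] asks=[#6:7@98 #5:1@99 #1:3@100]

Answer: BIDS (highest first):
  (empty)
ASKS (lowest first):
  #6: 7@98
  #5: 1@99
  #1: 3@100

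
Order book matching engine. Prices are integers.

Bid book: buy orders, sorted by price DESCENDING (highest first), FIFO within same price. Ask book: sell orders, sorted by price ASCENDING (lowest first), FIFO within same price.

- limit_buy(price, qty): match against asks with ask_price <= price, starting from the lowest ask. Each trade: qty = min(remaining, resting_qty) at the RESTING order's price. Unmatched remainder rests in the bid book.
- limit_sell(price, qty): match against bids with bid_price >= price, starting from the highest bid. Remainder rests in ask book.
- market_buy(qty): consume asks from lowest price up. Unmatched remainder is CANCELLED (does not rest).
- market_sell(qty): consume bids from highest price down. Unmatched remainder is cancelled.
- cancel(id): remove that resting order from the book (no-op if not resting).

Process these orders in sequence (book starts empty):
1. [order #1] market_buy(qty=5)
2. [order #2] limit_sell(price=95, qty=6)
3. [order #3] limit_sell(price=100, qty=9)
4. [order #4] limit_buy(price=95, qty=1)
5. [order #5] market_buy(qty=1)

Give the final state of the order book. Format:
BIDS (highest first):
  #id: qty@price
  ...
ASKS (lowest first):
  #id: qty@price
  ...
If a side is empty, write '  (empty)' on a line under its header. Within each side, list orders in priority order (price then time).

After op 1 [order #1] market_buy(qty=5): fills=none; bids=[-] asks=[-]
After op 2 [order #2] limit_sell(price=95, qty=6): fills=none; bids=[-] asks=[#2:6@95]
After op 3 [order #3] limit_sell(price=100, qty=9): fills=none; bids=[-] asks=[#2:6@95 #3:9@100]
After op 4 [order #4] limit_buy(price=95, qty=1): fills=#4x#2:1@95; bids=[-] asks=[#2:5@95 #3:9@100]
After op 5 [order #5] market_buy(qty=1): fills=#5x#2:1@95; bids=[-] asks=[#2:4@95 #3:9@100]

Answer: BIDS (highest first):
  (empty)
ASKS (lowest first):
  #2: 4@95
  #3: 9@100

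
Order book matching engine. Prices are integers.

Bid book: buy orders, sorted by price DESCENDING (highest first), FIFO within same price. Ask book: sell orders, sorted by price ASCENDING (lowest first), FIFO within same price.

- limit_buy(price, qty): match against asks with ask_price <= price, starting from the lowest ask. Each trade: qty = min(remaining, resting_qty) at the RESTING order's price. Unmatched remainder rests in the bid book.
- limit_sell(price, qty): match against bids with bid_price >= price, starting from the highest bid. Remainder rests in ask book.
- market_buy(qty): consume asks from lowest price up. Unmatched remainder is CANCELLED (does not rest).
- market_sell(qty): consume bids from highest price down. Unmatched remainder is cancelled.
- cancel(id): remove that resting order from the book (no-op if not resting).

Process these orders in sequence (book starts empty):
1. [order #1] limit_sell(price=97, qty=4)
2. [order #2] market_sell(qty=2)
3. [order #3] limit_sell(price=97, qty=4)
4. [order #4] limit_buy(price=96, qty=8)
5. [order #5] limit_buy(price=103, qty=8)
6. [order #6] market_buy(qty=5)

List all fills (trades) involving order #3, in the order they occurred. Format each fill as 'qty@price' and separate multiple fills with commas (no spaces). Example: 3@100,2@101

After op 1 [order #1] limit_sell(price=97, qty=4): fills=none; bids=[-] asks=[#1:4@97]
After op 2 [order #2] market_sell(qty=2): fills=none; bids=[-] asks=[#1:4@97]
After op 3 [order #3] limit_sell(price=97, qty=4): fills=none; bids=[-] asks=[#1:4@97 #3:4@97]
After op 4 [order #4] limit_buy(price=96, qty=8): fills=none; bids=[#4:8@96] asks=[#1:4@97 #3:4@97]
After op 5 [order #5] limit_buy(price=103, qty=8): fills=#5x#1:4@97 #5x#3:4@97; bids=[#4:8@96] asks=[-]
After op 6 [order #6] market_buy(qty=5): fills=none; bids=[#4:8@96] asks=[-]

Answer: 4@97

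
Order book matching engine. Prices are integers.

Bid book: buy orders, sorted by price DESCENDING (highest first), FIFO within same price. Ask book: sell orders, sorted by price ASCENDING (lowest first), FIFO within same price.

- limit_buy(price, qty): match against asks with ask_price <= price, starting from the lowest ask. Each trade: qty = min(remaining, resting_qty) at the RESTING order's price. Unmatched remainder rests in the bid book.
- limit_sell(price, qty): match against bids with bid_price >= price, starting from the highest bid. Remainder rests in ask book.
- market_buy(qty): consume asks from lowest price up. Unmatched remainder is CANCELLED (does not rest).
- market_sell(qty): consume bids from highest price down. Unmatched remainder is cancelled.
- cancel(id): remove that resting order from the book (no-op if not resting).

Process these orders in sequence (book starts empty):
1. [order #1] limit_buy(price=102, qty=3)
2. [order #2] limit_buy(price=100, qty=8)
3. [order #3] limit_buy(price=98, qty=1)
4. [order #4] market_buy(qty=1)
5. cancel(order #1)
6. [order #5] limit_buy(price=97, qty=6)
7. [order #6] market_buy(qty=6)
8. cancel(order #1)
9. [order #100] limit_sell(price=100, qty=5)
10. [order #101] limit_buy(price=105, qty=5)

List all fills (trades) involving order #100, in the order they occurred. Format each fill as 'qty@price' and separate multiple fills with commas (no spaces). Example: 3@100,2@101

Answer: 5@100

Derivation:
After op 1 [order #1] limit_buy(price=102, qty=3): fills=none; bids=[#1:3@102] asks=[-]
After op 2 [order #2] limit_buy(price=100, qty=8): fills=none; bids=[#1:3@102 #2:8@100] asks=[-]
After op 3 [order #3] limit_buy(price=98, qty=1): fills=none; bids=[#1:3@102 #2:8@100 #3:1@98] asks=[-]
After op 4 [order #4] market_buy(qty=1): fills=none; bids=[#1:3@102 #2:8@100 #3:1@98] asks=[-]
After op 5 cancel(order #1): fills=none; bids=[#2:8@100 #3:1@98] asks=[-]
After op 6 [order #5] limit_buy(price=97, qty=6): fills=none; bids=[#2:8@100 #3:1@98 #5:6@97] asks=[-]
After op 7 [order #6] market_buy(qty=6): fills=none; bids=[#2:8@100 #3:1@98 #5:6@97] asks=[-]
After op 8 cancel(order #1): fills=none; bids=[#2:8@100 #3:1@98 #5:6@97] asks=[-]
After op 9 [order #100] limit_sell(price=100, qty=5): fills=#2x#100:5@100; bids=[#2:3@100 #3:1@98 #5:6@97] asks=[-]
After op 10 [order #101] limit_buy(price=105, qty=5): fills=none; bids=[#101:5@105 #2:3@100 #3:1@98 #5:6@97] asks=[-]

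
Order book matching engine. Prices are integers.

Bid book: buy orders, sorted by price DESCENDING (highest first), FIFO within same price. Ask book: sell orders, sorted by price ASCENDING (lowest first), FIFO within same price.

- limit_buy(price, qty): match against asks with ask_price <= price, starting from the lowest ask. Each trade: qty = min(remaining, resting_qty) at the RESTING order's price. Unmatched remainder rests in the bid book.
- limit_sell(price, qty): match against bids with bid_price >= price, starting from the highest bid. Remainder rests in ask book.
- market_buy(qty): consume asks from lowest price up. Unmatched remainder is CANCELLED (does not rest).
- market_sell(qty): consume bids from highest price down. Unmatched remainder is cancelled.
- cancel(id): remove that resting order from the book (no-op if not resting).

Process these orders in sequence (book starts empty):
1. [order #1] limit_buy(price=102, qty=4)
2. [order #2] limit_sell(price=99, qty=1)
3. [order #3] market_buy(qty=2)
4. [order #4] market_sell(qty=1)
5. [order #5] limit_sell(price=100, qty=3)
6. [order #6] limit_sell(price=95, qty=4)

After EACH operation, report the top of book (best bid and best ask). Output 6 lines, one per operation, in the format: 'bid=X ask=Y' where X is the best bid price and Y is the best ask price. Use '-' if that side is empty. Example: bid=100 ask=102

Answer: bid=102 ask=-
bid=102 ask=-
bid=102 ask=-
bid=102 ask=-
bid=- ask=100
bid=- ask=95

Derivation:
After op 1 [order #1] limit_buy(price=102, qty=4): fills=none; bids=[#1:4@102] asks=[-]
After op 2 [order #2] limit_sell(price=99, qty=1): fills=#1x#2:1@102; bids=[#1:3@102] asks=[-]
After op 3 [order #3] market_buy(qty=2): fills=none; bids=[#1:3@102] asks=[-]
After op 4 [order #4] market_sell(qty=1): fills=#1x#4:1@102; bids=[#1:2@102] asks=[-]
After op 5 [order #5] limit_sell(price=100, qty=3): fills=#1x#5:2@102; bids=[-] asks=[#5:1@100]
After op 6 [order #6] limit_sell(price=95, qty=4): fills=none; bids=[-] asks=[#6:4@95 #5:1@100]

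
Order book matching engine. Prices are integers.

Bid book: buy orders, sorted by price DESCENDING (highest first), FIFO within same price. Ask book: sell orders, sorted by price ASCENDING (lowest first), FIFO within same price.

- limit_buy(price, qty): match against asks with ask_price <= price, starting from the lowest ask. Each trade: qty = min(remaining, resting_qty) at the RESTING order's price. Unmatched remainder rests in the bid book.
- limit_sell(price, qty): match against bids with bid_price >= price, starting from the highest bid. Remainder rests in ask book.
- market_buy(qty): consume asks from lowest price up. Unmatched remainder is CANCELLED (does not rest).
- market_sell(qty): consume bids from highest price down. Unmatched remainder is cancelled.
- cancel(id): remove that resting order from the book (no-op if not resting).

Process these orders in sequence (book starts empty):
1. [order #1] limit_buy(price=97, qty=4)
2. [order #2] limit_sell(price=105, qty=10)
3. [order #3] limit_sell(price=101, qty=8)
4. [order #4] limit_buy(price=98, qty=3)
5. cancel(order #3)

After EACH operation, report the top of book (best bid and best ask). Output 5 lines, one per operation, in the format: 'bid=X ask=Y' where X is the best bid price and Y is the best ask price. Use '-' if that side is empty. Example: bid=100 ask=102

Answer: bid=97 ask=-
bid=97 ask=105
bid=97 ask=101
bid=98 ask=101
bid=98 ask=105

Derivation:
After op 1 [order #1] limit_buy(price=97, qty=4): fills=none; bids=[#1:4@97] asks=[-]
After op 2 [order #2] limit_sell(price=105, qty=10): fills=none; bids=[#1:4@97] asks=[#2:10@105]
After op 3 [order #3] limit_sell(price=101, qty=8): fills=none; bids=[#1:4@97] asks=[#3:8@101 #2:10@105]
After op 4 [order #4] limit_buy(price=98, qty=3): fills=none; bids=[#4:3@98 #1:4@97] asks=[#3:8@101 #2:10@105]
After op 5 cancel(order #3): fills=none; bids=[#4:3@98 #1:4@97] asks=[#2:10@105]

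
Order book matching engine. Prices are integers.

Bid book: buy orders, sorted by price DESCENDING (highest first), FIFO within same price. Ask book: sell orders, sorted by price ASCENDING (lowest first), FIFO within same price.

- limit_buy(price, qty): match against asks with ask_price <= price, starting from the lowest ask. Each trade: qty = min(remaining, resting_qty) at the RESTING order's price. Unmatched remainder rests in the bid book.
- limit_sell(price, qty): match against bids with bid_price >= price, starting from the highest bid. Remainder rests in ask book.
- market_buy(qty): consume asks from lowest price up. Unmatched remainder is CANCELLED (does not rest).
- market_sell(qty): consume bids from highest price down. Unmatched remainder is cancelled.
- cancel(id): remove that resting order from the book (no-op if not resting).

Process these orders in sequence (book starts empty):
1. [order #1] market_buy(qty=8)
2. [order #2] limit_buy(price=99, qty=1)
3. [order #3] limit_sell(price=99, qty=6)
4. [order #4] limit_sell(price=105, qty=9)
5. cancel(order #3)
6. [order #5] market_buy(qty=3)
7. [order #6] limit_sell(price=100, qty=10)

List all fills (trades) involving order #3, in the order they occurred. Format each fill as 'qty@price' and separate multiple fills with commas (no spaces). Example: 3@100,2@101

After op 1 [order #1] market_buy(qty=8): fills=none; bids=[-] asks=[-]
After op 2 [order #2] limit_buy(price=99, qty=1): fills=none; bids=[#2:1@99] asks=[-]
After op 3 [order #3] limit_sell(price=99, qty=6): fills=#2x#3:1@99; bids=[-] asks=[#3:5@99]
After op 4 [order #4] limit_sell(price=105, qty=9): fills=none; bids=[-] asks=[#3:5@99 #4:9@105]
After op 5 cancel(order #3): fills=none; bids=[-] asks=[#4:9@105]
After op 6 [order #5] market_buy(qty=3): fills=#5x#4:3@105; bids=[-] asks=[#4:6@105]
After op 7 [order #6] limit_sell(price=100, qty=10): fills=none; bids=[-] asks=[#6:10@100 #4:6@105]

Answer: 1@99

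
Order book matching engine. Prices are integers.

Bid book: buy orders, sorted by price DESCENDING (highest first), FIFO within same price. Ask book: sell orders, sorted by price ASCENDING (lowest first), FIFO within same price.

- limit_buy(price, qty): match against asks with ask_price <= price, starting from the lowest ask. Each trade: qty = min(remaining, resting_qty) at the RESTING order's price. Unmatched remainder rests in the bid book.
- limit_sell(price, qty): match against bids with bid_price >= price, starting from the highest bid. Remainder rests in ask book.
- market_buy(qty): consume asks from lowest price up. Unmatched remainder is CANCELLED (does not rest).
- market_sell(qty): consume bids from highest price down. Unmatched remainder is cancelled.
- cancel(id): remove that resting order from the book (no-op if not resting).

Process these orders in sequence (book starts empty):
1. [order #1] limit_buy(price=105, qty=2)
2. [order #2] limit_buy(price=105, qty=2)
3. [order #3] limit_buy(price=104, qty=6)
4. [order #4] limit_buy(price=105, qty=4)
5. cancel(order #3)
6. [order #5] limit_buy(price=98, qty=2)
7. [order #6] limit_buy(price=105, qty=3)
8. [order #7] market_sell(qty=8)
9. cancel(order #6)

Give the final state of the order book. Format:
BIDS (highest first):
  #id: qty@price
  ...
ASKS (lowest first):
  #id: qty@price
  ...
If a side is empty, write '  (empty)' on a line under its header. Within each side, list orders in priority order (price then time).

Answer: BIDS (highest first):
  #5: 2@98
ASKS (lowest first):
  (empty)

Derivation:
After op 1 [order #1] limit_buy(price=105, qty=2): fills=none; bids=[#1:2@105] asks=[-]
After op 2 [order #2] limit_buy(price=105, qty=2): fills=none; bids=[#1:2@105 #2:2@105] asks=[-]
After op 3 [order #3] limit_buy(price=104, qty=6): fills=none; bids=[#1:2@105 #2:2@105 #3:6@104] asks=[-]
After op 4 [order #4] limit_buy(price=105, qty=4): fills=none; bids=[#1:2@105 #2:2@105 #4:4@105 #3:6@104] asks=[-]
After op 5 cancel(order #3): fills=none; bids=[#1:2@105 #2:2@105 #4:4@105] asks=[-]
After op 6 [order #5] limit_buy(price=98, qty=2): fills=none; bids=[#1:2@105 #2:2@105 #4:4@105 #5:2@98] asks=[-]
After op 7 [order #6] limit_buy(price=105, qty=3): fills=none; bids=[#1:2@105 #2:2@105 #4:4@105 #6:3@105 #5:2@98] asks=[-]
After op 8 [order #7] market_sell(qty=8): fills=#1x#7:2@105 #2x#7:2@105 #4x#7:4@105; bids=[#6:3@105 #5:2@98] asks=[-]
After op 9 cancel(order #6): fills=none; bids=[#5:2@98] asks=[-]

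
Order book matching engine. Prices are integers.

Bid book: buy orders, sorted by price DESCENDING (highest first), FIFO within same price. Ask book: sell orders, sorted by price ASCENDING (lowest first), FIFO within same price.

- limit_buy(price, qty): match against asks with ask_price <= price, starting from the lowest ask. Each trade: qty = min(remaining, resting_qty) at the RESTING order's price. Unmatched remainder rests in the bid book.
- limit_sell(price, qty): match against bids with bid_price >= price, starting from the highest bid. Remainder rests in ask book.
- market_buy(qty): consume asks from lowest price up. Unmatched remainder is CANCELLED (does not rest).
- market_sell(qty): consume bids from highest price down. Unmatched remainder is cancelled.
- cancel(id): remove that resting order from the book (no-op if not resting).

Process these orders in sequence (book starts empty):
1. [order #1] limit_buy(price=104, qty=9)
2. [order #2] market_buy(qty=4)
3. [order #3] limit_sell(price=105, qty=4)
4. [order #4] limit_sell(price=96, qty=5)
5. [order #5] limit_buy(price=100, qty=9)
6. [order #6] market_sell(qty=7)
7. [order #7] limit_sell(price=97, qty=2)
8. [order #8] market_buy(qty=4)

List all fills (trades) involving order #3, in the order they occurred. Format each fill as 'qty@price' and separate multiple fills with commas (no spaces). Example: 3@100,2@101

After op 1 [order #1] limit_buy(price=104, qty=9): fills=none; bids=[#1:9@104] asks=[-]
After op 2 [order #2] market_buy(qty=4): fills=none; bids=[#1:9@104] asks=[-]
After op 3 [order #3] limit_sell(price=105, qty=4): fills=none; bids=[#1:9@104] asks=[#3:4@105]
After op 4 [order #4] limit_sell(price=96, qty=5): fills=#1x#4:5@104; bids=[#1:4@104] asks=[#3:4@105]
After op 5 [order #5] limit_buy(price=100, qty=9): fills=none; bids=[#1:4@104 #5:9@100] asks=[#3:4@105]
After op 6 [order #6] market_sell(qty=7): fills=#1x#6:4@104 #5x#6:3@100; bids=[#5:6@100] asks=[#3:4@105]
After op 7 [order #7] limit_sell(price=97, qty=2): fills=#5x#7:2@100; bids=[#5:4@100] asks=[#3:4@105]
After op 8 [order #8] market_buy(qty=4): fills=#8x#3:4@105; bids=[#5:4@100] asks=[-]

Answer: 4@105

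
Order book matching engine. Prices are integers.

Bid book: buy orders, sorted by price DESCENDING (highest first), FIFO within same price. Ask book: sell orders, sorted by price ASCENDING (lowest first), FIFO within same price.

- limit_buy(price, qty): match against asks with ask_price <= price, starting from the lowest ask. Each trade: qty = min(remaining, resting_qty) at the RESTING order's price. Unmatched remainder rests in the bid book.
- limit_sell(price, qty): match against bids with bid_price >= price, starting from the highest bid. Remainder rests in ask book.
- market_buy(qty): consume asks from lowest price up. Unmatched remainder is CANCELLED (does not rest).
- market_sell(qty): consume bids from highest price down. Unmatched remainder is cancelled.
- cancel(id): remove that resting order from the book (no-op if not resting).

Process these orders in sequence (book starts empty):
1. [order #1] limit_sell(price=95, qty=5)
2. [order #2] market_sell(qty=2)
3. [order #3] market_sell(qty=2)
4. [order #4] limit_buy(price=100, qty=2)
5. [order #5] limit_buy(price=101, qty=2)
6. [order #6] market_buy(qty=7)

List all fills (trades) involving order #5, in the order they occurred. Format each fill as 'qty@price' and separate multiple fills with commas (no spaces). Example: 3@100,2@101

After op 1 [order #1] limit_sell(price=95, qty=5): fills=none; bids=[-] asks=[#1:5@95]
After op 2 [order #2] market_sell(qty=2): fills=none; bids=[-] asks=[#1:5@95]
After op 3 [order #3] market_sell(qty=2): fills=none; bids=[-] asks=[#1:5@95]
After op 4 [order #4] limit_buy(price=100, qty=2): fills=#4x#1:2@95; bids=[-] asks=[#1:3@95]
After op 5 [order #5] limit_buy(price=101, qty=2): fills=#5x#1:2@95; bids=[-] asks=[#1:1@95]
After op 6 [order #6] market_buy(qty=7): fills=#6x#1:1@95; bids=[-] asks=[-]

Answer: 2@95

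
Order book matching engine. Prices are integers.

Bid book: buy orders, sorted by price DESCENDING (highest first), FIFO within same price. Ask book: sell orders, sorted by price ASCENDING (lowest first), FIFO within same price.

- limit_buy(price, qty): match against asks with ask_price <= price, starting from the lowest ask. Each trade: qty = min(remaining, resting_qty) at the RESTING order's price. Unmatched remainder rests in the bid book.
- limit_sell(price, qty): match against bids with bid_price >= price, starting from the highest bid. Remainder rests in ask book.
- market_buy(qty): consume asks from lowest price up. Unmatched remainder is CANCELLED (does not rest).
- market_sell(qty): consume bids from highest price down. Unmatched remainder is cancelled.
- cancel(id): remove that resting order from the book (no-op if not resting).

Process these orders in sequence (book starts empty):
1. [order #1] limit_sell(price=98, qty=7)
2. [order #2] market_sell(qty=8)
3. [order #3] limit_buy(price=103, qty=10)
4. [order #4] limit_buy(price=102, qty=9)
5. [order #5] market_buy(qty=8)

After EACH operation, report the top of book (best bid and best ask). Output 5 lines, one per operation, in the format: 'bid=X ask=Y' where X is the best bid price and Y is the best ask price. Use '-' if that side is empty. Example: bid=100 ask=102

After op 1 [order #1] limit_sell(price=98, qty=7): fills=none; bids=[-] asks=[#1:7@98]
After op 2 [order #2] market_sell(qty=8): fills=none; bids=[-] asks=[#1:7@98]
After op 3 [order #3] limit_buy(price=103, qty=10): fills=#3x#1:7@98; bids=[#3:3@103] asks=[-]
After op 4 [order #4] limit_buy(price=102, qty=9): fills=none; bids=[#3:3@103 #4:9@102] asks=[-]
After op 5 [order #5] market_buy(qty=8): fills=none; bids=[#3:3@103 #4:9@102] asks=[-]

Answer: bid=- ask=98
bid=- ask=98
bid=103 ask=-
bid=103 ask=-
bid=103 ask=-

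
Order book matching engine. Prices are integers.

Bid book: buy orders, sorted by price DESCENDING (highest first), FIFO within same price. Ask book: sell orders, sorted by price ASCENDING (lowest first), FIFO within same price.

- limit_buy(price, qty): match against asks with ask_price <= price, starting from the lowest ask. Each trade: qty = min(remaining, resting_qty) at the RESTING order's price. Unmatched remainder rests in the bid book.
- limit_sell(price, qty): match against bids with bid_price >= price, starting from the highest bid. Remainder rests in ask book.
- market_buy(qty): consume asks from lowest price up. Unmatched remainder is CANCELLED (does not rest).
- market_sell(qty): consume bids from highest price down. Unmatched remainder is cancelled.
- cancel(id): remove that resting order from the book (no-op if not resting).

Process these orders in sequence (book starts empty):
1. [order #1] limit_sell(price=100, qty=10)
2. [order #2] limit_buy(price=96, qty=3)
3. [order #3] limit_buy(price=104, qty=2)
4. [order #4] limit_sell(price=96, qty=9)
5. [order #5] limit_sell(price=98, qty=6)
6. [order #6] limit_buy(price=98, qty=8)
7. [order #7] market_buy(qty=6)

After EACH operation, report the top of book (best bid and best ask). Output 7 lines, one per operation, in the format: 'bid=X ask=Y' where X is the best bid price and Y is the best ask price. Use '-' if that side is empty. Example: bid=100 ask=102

After op 1 [order #1] limit_sell(price=100, qty=10): fills=none; bids=[-] asks=[#1:10@100]
After op 2 [order #2] limit_buy(price=96, qty=3): fills=none; bids=[#2:3@96] asks=[#1:10@100]
After op 3 [order #3] limit_buy(price=104, qty=2): fills=#3x#1:2@100; bids=[#2:3@96] asks=[#1:8@100]
After op 4 [order #4] limit_sell(price=96, qty=9): fills=#2x#4:3@96; bids=[-] asks=[#4:6@96 #1:8@100]
After op 5 [order #5] limit_sell(price=98, qty=6): fills=none; bids=[-] asks=[#4:6@96 #5:6@98 #1:8@100]
After op 6 [order #6] limit_buy(price=98, qty=8): fills=#6x#4:6@96 #6x#5:2@98; bids=[-] asks=[#5:4@98 #1:8@100]
After op 7 [order #7] market_buy(qty=6): fills=#7x#5:4@98 #7x#1:2@100; bids=[-] asks=[#1:6@100]

Answer: bid=- ask=100
bid=96 ask=100
bid=96 ask=100
bid=- ask=96
bid=- ask=96
bid=- ask=98
bid=- ask=100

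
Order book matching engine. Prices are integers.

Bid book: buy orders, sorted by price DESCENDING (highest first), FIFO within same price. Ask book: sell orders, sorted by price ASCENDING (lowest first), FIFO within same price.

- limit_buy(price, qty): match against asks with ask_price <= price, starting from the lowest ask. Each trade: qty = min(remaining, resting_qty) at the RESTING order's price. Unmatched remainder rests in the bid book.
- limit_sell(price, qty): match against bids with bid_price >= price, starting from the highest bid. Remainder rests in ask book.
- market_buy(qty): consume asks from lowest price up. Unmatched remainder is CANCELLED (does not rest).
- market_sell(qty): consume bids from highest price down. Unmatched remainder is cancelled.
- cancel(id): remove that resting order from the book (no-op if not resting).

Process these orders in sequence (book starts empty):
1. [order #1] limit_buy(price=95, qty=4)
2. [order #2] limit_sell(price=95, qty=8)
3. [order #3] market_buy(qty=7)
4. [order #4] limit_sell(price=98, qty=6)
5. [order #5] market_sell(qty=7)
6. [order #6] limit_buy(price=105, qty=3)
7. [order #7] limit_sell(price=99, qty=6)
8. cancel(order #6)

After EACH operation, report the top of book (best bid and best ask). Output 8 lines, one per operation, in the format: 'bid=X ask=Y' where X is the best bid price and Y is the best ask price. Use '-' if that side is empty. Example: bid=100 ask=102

After op 1 [order #1] limit_buy(price=95, qty=4): fills=none; bids=[#1:4@95] asks=[-]
After op 2 [order #2] limit_sell(price=95, qty=8): fills=#1x#2:4@95; bids=[-] asks=[#2:4@95]
After op 3 [order #3] market_buy(qty=7): fills=#3x#2:4@95; bids=[-] asks=[-]
After op 4 [order #4] limit_sell(price=98, qty=6): fills=none; bids=[-] asks=[#4:6@98]
After op 5 [order #5] market_sell(qty=7): fills=none; bids=[-] asks=[#4:6@98]
After op 6 [order #6] limit_buy(price=105, qty=3): fills=#6x#4:3@98; bids=[-] asks=[#4:3@98]
After op 7 [order #7] limit_sell(price=99, qty=6): fills=none; bids=[-] asks=[#4:3@98 #7:6@99]
After op 8 cancel(order #6): fills=none; bids=[-] asks=[#4:3@98 #7:6@99]

Answer: bid=95 ask=-
bid=- ask=95
bid=- ask=-
bid=- ask=98
bid=- ask=98
bid=- ask=98
bid=- ask=98
bid=- ask=98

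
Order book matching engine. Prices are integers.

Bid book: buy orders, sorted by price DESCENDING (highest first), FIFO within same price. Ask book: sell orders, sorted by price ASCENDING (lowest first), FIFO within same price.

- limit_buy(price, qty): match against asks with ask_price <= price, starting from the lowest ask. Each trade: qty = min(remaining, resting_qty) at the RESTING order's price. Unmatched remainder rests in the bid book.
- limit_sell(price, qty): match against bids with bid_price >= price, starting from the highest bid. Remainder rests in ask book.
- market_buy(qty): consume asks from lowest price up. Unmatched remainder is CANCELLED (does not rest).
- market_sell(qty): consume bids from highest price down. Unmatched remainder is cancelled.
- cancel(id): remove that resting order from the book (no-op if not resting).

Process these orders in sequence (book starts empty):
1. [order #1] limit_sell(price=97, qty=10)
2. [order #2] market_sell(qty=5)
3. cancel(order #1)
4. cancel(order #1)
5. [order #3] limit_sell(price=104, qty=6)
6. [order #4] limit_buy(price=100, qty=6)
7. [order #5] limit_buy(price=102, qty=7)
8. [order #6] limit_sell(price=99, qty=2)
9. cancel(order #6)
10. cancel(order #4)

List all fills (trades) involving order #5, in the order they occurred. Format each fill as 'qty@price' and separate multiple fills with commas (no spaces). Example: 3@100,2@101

Answer: 2@102

Derivation:
After op 1 [order #1] limit_sell(price=97, qty=10): fills=none; bids=[-] asks=[#1:10@97]
After op 2 [order #2] market_sell(qty=5): fills=none; bids=[-] asks=[#1:10@97]
After op 3 cancel(order #1): fills=none; bids=[-] asks=[-]
After op 4 cancel(order #1): fills=none; bids=[-] asks=[-]
After op 5 [order #3] limit_sell(price=104, qty=6): fills=none; bids=[-] asks=[#3:6@104]
After op 6 [order #4] limit_buy(price=100, qty=6): fills=none; bids=[#4:6@100] asks=[#3:6@104]
After op 7 [order #5] limit_buy(price=102, qty=7): fills=none; bids=[#5:7@102 #4:6@100] asks=[#3:6@104]
After op 8 [order #6] limit_sell(price=99, qty=2): fills=#5x#6:2@102; bids=[#5:5@102 #4:6@100] asks=[#3:6@104]
After op 9 cancel(order #6): fills=none; bids=[#5:5@102 #4:6@100] asks=[#3:6@104]
After op 10 cancel(order #4): fills=none; bids=[#5:5@102] asks=[#3:6@104]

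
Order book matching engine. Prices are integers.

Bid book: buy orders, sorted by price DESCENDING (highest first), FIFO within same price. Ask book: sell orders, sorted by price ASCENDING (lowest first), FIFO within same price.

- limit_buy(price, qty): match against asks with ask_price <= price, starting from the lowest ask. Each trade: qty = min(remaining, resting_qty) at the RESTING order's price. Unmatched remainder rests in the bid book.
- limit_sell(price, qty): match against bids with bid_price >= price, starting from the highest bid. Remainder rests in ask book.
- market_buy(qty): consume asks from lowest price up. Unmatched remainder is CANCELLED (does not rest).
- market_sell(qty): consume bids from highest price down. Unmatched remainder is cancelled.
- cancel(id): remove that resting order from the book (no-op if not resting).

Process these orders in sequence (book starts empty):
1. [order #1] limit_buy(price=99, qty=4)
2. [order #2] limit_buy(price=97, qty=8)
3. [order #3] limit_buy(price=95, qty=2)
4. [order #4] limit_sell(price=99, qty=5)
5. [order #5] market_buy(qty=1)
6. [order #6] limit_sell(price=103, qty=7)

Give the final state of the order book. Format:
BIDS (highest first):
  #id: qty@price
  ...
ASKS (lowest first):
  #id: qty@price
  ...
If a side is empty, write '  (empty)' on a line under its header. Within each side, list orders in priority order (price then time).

Answer: BIDS (highest first):
  #2: 8@97
  #3: 2@95
ASKS (lowest first):
  #6: 7@103

Derivation:
After op 1 [order #1] limit_buy(price=99, qty=4): fills=none; bids=[#1:4@99] asks=[-]
After op 2 [order #2] limit_buy(price=97, qty=8): fills=none; bids=[#1:4@99 #2:8@97] asks=[-]
After op 3 [order #3] limit_buy(price=95, qty=2): fills=none; bids=[#1:4@99 #2:8@97 #3:2@95] asks=[-]
After op 4 [order #4] limit_sell(price=99, qty=5): fills=#1x#4:4@99; bids=[#2:8@97 #3:2@95] asks=[#4:1@99]
After op 5 [order #5] market_buy(qty=1): fills=#5x#4:1@99; bids=[#2:8@97 #3:2@95] asks=[-]
After op 6 [order #6] limit_sell(price=103, qty=7): fills=none; bids=[#2:8@97 #3:2@95] asks=[#6:7@103]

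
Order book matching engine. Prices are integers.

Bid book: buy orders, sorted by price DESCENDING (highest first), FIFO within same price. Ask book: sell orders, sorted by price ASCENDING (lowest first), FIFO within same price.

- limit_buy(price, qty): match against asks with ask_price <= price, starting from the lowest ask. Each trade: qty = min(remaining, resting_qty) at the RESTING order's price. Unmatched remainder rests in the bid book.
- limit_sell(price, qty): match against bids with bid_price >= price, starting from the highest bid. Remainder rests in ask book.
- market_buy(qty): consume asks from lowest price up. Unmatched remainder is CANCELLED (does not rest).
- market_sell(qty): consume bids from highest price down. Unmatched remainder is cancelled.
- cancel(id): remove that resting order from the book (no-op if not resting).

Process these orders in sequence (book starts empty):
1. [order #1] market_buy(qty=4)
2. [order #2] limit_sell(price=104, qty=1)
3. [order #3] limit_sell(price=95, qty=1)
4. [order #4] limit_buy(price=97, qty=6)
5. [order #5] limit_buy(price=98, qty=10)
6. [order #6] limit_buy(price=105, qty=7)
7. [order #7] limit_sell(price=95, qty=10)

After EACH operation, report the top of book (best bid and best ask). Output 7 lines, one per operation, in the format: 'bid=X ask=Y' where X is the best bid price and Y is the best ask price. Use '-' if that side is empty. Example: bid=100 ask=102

After op 1 [order #1] market_buy(qty=4): fills=none; bids=[-] asks=[-]
After op 2 [order #2] limit_sell(price=104, qty=1): fills=none; bids=[-] asks=[#2:1@104]
After op 3 [order #3] limit_sell(price=95, qty=1): fills=none; bids=[-] asks=[#3:1@95 #2:1@104]
After op 4 [order #4] limit_buy(price=97, qty=6): fills=#4x#3:1@95; bids=[#4:5@97] asks=[#2:1@104]
After op 5 [order #5] limit_buy(price=98, qty=10): fills=none; bids=[#5:10@98 #4:5@97] asks=[#2:1@104]
After op 6 [order #6] limit_buy(price=105, qty=7): fills=#6x#2:1@104; bids=[#6:6@105 #5:10@98 #4:5@97] asks=[-]
After op 7 [order #7] limit_sell(price=95, qty=10): fills=#6x#7:6@105 #5x#7:4@98; bids=[#5:6@98 #4:5@97] asks=[-]

Answer: bid=- ask=-
bid=- ask=104
bid=- ask=95
bid=97 ask=104
bid=98 ask=104
bid=105 ask=-
bid=98 ask=-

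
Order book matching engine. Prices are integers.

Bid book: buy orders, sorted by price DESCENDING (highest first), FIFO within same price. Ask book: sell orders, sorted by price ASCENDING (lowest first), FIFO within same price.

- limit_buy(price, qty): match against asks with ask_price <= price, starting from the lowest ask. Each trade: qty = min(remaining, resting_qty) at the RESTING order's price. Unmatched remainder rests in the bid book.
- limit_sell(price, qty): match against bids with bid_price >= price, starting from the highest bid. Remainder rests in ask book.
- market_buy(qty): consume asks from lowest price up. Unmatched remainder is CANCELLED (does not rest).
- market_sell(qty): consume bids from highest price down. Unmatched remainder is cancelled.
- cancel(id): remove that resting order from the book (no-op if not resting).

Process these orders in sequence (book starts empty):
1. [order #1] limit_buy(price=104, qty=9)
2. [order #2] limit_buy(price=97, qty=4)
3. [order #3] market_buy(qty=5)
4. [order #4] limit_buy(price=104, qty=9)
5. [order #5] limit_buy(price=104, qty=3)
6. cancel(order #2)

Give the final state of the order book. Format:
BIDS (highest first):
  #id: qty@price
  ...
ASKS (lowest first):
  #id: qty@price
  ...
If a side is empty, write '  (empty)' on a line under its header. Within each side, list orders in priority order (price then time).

Answer: BIDS (highest first):
  #1: 9@104
  #4: 9@104
  #5: 3@104
ASKS (lowest first):
  (empty)

Derivation:
After op 1 [order #1] limit_buy(price=104, qty=9): fills=none; bids=[#1:9@104] asks=[-]
After op 2 [order #2] limit_buy(price=97, qty=4): fills=none; bids=[#1:9@104 #2:4@97] asks=[-]
After op 3 [order #3] market_buy(qty=5): fills=none; bids=[#1:9@104 #2:4@97] asks=[-]
After op 4 [order #4] limit_buy(price=104, qty=9): fills=none; bids=[#1:9@104 #4:9@104 #2:4@97] asks=[-]
After op 5 [order #5] limit_buy(price=104, qty=3): fills=none; bids=[#1:9@104 #4:9@104 #5:3@104 #2:4@97] asks=[-]
After op 6 cancel(order #2): fills=none; bids=[#1:9@104 #4:9@104 #5:3@104] asks=[-]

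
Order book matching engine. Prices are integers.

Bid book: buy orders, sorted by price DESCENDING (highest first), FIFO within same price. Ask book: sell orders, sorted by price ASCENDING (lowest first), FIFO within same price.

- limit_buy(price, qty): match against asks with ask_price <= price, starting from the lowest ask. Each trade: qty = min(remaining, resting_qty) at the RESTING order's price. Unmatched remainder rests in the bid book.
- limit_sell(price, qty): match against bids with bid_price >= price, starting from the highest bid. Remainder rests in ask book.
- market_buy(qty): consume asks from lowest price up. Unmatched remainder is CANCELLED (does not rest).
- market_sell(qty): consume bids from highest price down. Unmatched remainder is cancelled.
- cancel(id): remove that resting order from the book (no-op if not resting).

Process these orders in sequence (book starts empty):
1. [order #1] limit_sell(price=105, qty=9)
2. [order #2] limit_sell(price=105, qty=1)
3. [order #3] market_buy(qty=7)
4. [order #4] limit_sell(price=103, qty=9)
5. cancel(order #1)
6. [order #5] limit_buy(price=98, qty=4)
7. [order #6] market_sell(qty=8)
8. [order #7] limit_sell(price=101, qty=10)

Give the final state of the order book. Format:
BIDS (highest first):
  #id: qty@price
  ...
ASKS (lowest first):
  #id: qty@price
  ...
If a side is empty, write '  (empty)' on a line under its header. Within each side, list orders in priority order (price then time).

Answer: BIDS (highest first):
  (empty)
ASKS (lowest first):
  #7: 10@101
  #4: 9@103
  #2: 1@105

Derivation:
After op 1 [order #1] limit_sell(price=105, qty=9): fills=none; bids=[-] asks=[#1:9@105]
After op 2 [order #2] limit_sell(price=105, qty=1): fills=none; bids=[-] asks=[#1:9@105 #2:1@105]
After op 3 [order #3] market_buy(qty=7): fills=#3x#1:7@105; bids=[-] asks=[#1:2@105 #2:1@105]
After op 4 [order #4] limit_sell(price=103, qty=9): fills=none; bids=[-] asks=[#4:9@103 #1:2@105 #2:1@105]
After op 5 cancel(order #1): fills=none; bids=[-] asks=[#4:9@103 #2:1@105]
After op 6 [order #5] limit_buy(price=98, qty=4): fills=none; bids=[#5:4@98] asks=[#4:9@103 #2:1@105]
After op 7 [order #6] market_sell(qty=8): fills=#5x#6:4@98; bids=[-] asks=[#4:9@103 #2:1@105]
After op 8 [order #7] limit_sell(price=101, qty=10): fills=none; bids=[-] asks=[#7:10@101 #4:9@103 #2:1@105]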